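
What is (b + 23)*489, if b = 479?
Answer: 245478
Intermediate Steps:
(b + 23)*489 = (479 + 23)*489 = 502*489 = 245478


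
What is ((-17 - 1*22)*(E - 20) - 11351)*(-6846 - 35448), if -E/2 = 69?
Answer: 219463566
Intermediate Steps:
E = -138 (E = -2*69 = -138)
((-17 - 1*22)*(E - 20) - 11351)*(-6846 - 35448) = ((-17 - 1*22)*(-138 - 20) - 11351)*(-6846 - 35448) = ((-17 - 22)*(-158) - 11351)*(-42294) = (-39*(-158) - 11351)*(-42294) = (6162 - 11351)*(-42294) = -5189*(-42294) = 219463566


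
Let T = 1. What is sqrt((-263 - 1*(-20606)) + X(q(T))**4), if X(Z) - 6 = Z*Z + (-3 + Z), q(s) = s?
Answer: 2*sqrt(5242) ≈ 144.80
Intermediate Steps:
X(Z) = 3 + Z + Z**2 (X(Z) = 6 + (Z*Z + (-3 + Z)) = 6 + (Z**2 + (-3 + Z)) = 6 + (-3 + Z + Z**2) = 3 + Z + Z**2)
sqrt((-263 - 1*(-20606)) + X(q(T))**4) = sqrt((-263 - 1*(-20606)) + (3 + 1 + 1**2)**4) = sqrt((-263 + 20606) + (3 + 1 + 1)**4) = sqrt(20343 + 5**4) = sqrt(20343 + 625) = sqrt(20968) = 2*sqrt(5242)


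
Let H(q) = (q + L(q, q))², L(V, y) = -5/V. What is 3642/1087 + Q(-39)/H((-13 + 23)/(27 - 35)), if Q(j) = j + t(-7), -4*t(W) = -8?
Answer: -202822/131527 ≈ -1.5421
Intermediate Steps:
t(W) = 2 (t(W) = -¼*(-8) = 2)
Q(j) = 2 + j (Q(j) = j + 2 = 2 + j)
H(q) = (q - 5/q)²
3642/1087 + Q(-39)/H((-13 + 23)/(27 - 35)) = 3642/1087 + (2 - 39)/(((-5 + ((-13 + 23)/(27 - 35))²)²/((-13 + 23)/(27 - 35))²)) = 3642*(1/1087) - 37*25/(16*(-5 + (10/(-8))²)²) = 3642/1087 - 37*25/(16*(-5 + (10*(-⅛))²)²) = 3642/1087 - 37*25/(16*(-5 + (-5/4)²)²) = 3642/1087 - 37*25/(16*(-5 + 25/16)²) = 3642/1087 - 37/(16*(-55/16)²/25) = 3642/1087 - 37/((16/25)*(3025/256)) = 3642/1087 - 37/121/16 = 3642/1087 - 37*16/121 = 3642/1087 - 592/121 = -202822/131527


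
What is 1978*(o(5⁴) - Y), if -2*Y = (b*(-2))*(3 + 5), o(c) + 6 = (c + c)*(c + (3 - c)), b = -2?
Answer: 7437280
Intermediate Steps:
o(c) = -6 + 6*c (o(c) = -6 + (c + c)*(c + (3 - c)) = -6 + (2*c)*3 = -6 + 6*c)
Y = -16 (Y = -(-2*(-2))*(3 + 5)/2 = -2*8 = -½*32 = -16)
1978*(o(5⁴) - Y) = 1978*((-6 + 6*5⁴) - 1*(-16)) = 1978*((-6 + 6*625) + 16) = 1978*((-6 + 3750) + 16) = 1978*(3744 + 16) = 1978*3760 = 7437280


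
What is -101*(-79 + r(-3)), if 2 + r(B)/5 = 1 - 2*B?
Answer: 5454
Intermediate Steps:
r(B) = -5 - 10*B (r(B) = -10 + 5*(1 - 2*B) = -10 + (5 - 10*B) = -5 - 10*B)
-101*(-79 + r(-3)) = -101*(-79 + (-5 - 10*(-3))) = -101*(-79 + (-5 + 30)) = -101*(-79 + 25) = -101*(-54) = 5454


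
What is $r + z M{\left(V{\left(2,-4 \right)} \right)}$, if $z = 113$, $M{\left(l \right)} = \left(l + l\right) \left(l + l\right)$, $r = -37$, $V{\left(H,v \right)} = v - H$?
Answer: $16235$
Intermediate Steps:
$M{\left(l \right)} = 4 l^{2}$ ($M{\left(l \right)} = 2 l 2 l = 4 l^{2}$)
$r + z M{\left(V{\left(2,-4 \right)} \right)} = -37 + 113 \cdot 4 \left(-4 - 2\right)^{2} = -37 + 113 \cdot 4 \left(-6\right)^{2} = -37 + 113 \cdot 4 \cdot 36 = -37 + 113 \cdot 144 = -37 + 16272 = 16235$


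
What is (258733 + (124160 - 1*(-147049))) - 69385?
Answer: 460557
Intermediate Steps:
(258733 + (124160 - 1*(-147049))) - 69385 = (258733 + (124160 + 147049)) - 69385 = (258733 + 271209) - 69385 = 529942 - 69385 = 460557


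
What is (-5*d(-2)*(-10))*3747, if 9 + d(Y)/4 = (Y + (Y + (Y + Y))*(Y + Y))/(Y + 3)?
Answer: 9742200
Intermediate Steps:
d(Y) = -36 + 4*(Y + 6*Y²)/(3 + Y) (d(Y) = -36 + 4*((Y + (Y + (Y + Y))*(Y + Y))/(Y + 3)) = -36 + 4*((Y + (Y + 2*Y)*(2*Y))/(3 + Y)) = -36 + 4*((Y + (3*Y)*(2*Y))/(3 + Y)) = -36 + 4*((Y + 6*Y²)/(3 + Y)) = -36 + 4*(Y + 6*Y²)/(3 + Y))
(-5*d(-2)*(-10))*3747 = (-20*(-27 - 8*(-2) + 6*(-2)²)/(3 - 2)*(-10))*3747 = (-20*(-27 + 16 + 6*4)/1*(-10))*3747 = (-20*(-27 + 16 + 24)*(-10))*3747 = (-20*13*(-10))*3747 = (-5*52*(-10))*3747 = -260*(-10)*3747 = 2600*3747 = 9742200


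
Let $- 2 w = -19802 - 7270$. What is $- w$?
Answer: $-13536$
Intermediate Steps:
$w = 13536$ ($w = - \frac{-19802 - 7270}{2} = \left(- \frac{1}{2}\right) \left(-27072\right) = 13536$)
$- w = \left(-1\right) 13536 = -13536$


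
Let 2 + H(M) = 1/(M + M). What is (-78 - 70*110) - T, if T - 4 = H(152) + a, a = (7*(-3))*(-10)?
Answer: -2428961/304 ≈ -7990.0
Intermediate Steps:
H(M) = -2 + 1/(2*M) (H(M) = -2 + 1/(M + M) = -2 + 1/(2*M))
a = 210 (a = -21*(-10) = 210)
T = 64449/304 (T = 4 + ((-2 + (1/2)/152) + 210) = 4 + ((-2 + (1/2)*(1/152)) + 210) = 4 + ((-2 + 1/304) + 210) = 4 + (-607/304 + 210) = 4 + 63233/304 = 64449/304 ≈ 212.00)
(-78 - 70*110) - T = (-78 - 70*110) - 1*64449/304 = (-78 - 7700) - 64449/304 = -7778 - 64449/304 = -2428961/304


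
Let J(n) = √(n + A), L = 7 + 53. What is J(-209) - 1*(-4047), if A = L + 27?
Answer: 4047 + I*√122 ≈ 4047.0 + 11.045*I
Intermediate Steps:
L = 60
A = 87 (A = 60 + 27 = 87)
J(n) = √(87 + n) (J(n) = √(n + 87) = √(87 + n))
J(-209) - 1*(-4047) = √(87 - 209) - 1*(-4047) = √(-122) + 4047 = I*√122 + 4047 = 4047 + I*√122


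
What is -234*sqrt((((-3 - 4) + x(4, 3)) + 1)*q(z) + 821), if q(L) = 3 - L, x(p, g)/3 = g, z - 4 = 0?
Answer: -234*sqrt(818) ≈ -6692.6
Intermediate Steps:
z = 4 (z = 4 + 0 = 4)
x(p, g) = 3*g
-234*sqrt((((-3 - 4) + x(4, 3)) + 1)*q(z) + 821) = -234*sqrt((((-3 - 4) + 3*3) + 1)*(3 - 1*4) + 821) = -234*sqrt(((-7 + 9) + 1)*(3 - 4) + 821) = -234*sqrt((2 + 1)*(-1) + 821) = -234*sqrt(3*(-1) + 821) = -234*sqrt(-3 + 821) = -234*sqrt(818)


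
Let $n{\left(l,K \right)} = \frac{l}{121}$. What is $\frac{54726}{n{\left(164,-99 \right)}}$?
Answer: $\frac{3310923}{82} \approx 40377.0$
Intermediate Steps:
$n{\left(l,K \right)} = \frac{l}{121}$ ($n{\left(l,K \right)} = l \frac{1}{121} = \frac{l}{121}$)
$\frac{54726}{n{\left(164,-99 \right)}} = \frac{54726}{\frac{1}{121} \cdot 164} = \frac{54726}{\frac{164}{121}} = 54726 \cdot \frac{121}{164} = \frac{3310923}{82}$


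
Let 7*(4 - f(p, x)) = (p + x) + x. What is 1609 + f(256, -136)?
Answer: 11307/7 ≈ 1615.3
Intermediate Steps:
f(p, x) = 4 - 2*x/7 - p/7 (f(p, x) = 4 - ((p + x) + x)/7 = 4 - (p + 2*x)/7 = 4 + (-2*x/7 - p/7) = 4 - 2*x/7 - p/7)
1609 + f(256, -136) = 1609 + (4 - 2/7*(-136) - ⅐*256) = 1609 + (4 + 272/7 - 256/7) = 1609 + 44/7 = 11307/7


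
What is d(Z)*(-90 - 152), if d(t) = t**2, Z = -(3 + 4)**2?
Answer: -581042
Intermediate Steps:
Z = -49 (Z = -1*7**2 = -1*49 = -49)
d(Z)*(-90 - 152) = (-49)**2*(-90 - 152) = 2401*(-242) = -581042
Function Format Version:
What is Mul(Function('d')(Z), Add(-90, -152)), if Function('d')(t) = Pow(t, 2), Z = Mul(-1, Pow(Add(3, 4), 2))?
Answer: -581042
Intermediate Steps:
Z = -49 (Z = Mul(-1, Pow(7, 2)) = Mul(-1, 49) = -49)
Mul(Function('d')(Z), Add(-90, -152)) = Mul(Pow(-49, 2), Add(-90, -152)) = Mul(2401, -242) = -581042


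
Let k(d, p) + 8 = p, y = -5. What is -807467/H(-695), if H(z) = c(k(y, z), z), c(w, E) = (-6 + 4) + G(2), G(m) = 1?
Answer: 807467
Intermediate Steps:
k(d, p) = -8 + p
c(w, E) = -1 (c(w, E) = (-6 + 4) + 1 = -2 + 1 = -1)
H(z) = -1
-807467/H(-695) = -807467/(-1) = -807467*(-1) = 807467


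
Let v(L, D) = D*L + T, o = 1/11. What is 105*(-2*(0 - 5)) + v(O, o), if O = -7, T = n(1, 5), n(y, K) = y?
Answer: 11554/11 ≈ 1050.4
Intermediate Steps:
o = 1/11 ≈ 0.090909
T = 1
v(L, D) = 1 + D*L (v(L, D) = D*L + 1 = 1 + D*L)
105*(-2*(0 - 5)) + v(O, o) = 105*(-2*(0 - 5)) + (1 + (1/11)*(-7)) = 105*(-2*(-5)) + (1 - 7/11) = 105*10 + 4/11 = 1050 + 4/11 = 11554/11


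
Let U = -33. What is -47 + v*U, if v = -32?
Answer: 1009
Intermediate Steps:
-47 + v*U = -47 - 32*(-33) = -47 + 1056 = 1009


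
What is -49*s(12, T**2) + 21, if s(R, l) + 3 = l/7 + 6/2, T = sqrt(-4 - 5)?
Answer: 84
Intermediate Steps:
T = 3*I (T = sqrt(-9) = 3*I ≈ 3.0*I)
s(R, l) = l/7 (s(R, l) = -3 + (l/7 + 6/2) = -3 + (l*(1/7) + 6*(1/2)) = -3 + (l/7 + 3) = -3 + (3 + l/7) = l/7)
-49*s(12, T**2) + 21 = -7*(3*I)**2 + 21 = -7*(-9) + 21 = -49*(-9/7) + 21 = 63 + 21 = 84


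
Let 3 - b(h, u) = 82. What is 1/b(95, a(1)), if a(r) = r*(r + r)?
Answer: -1/79 ≈ -0.012658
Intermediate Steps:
a(r) = 2*r² (a(r) = r*(2*r) = 2*r²)
b(h, u) = -79 (b(h, u) = 3 - 1*82 = 3 - 82 = -79)
1/b(95, a(1)) = 1/(-79) = -1/79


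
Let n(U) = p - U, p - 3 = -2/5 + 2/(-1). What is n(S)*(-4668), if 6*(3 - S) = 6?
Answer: 32676/5 ≈ 6535.2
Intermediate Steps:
S = 2 (S = 3 - ⅙*6 = 3 - 1 = 2)
p = ⅗ (p = 3 + (-2/5 + 2/(-1)) = 3 + (-2*⅕ + 2*(-1)) = 3 + (-⅖ - 2) = 3 - 12/5 = ⅗ ≈ 0.60000)
n(U) = ⅗ - U
n(S)*(-4668) = (⅗ - 1*2)*(-4668) = (⅗ - 2)*(-4668) = -7/5*(-4668) = 32676/5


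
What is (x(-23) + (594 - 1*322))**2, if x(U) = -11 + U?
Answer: 56644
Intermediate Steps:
(x(-23) + (594 - 1*322))**2 = ((-11 - 23) + (594 - 1*322))**2 = (-34 + (594 - 322))**2 = (-34 + 272)**2 = 238**2 = 56644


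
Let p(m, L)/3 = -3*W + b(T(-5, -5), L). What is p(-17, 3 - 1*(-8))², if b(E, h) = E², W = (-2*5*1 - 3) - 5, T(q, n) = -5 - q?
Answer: 26244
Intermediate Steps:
W = -18 (W = (-10*1 - 3) - 5 = (-10 - 3) - 5 = -13 - 5 = -18)
p(m, L) = 162 (p(m, L) = 3*(-3*(-18) + (-5 - 1*(-5))²) = 3*(54 + (-5 + 5)²) = 3*(54 + 0²) = 3*(54 + 0) = 3*54 = 162)
p(-17, 3 - 1*(-8))² = 162² = 26244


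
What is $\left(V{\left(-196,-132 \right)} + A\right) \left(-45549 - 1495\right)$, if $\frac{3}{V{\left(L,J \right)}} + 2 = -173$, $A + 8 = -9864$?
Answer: $\frac{81273355532}{175} \approx 4.6442 \cdot 10^{8}$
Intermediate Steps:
$A = -9872$ ($A = -8 - 9864 = -9872$)
$V{\left(L,J \right)} = - \frac{3}{175}$ ($V{\left(L,J \right)} = \frac{3}{-2 - 173} = \frac{3}{-175} = 3 \left(- \frac{1}{175}\right) = - \frac{3}{175}$)
$\left(V{\left(-196,-132 \right)} + A\right) \left(-45549 - 1495\right) = \left(- \frac{3}{175} - 9872\right) \left(-45549 - 1495\right) = \left(- \frac{1727603}{175}\right) \left(-47044\right) = \frac{81273355532}{175}$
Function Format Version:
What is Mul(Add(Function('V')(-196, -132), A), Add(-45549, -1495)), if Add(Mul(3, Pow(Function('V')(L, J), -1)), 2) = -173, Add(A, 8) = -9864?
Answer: Rational(81273355532, 175) ≈ 4.6442e+8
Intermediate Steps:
A = -9872 (A = Add(-8, -9864) = -9872)
Function('V')(L, J) = Rational(-3, 175) (Function('V')(L, J) = Mul(3, Pow(Add(-2, -173), -1)) = Mul(3, Pow(-175, -1)) = Mul(3, Rational(-1, 175)) = Rational(-3, 175))
Mul(Add(Function('V')(-196, -132), A), Add(-45549, -1495)) = Mul(Add(Rational(-3, 175), -9872), Add(-45549, -1495)) = Mul(Rational(-1727603, 175), -47044) = Rational(81273355532, 175)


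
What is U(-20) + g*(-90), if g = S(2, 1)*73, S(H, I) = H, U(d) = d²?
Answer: -12740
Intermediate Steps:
g = 146 (g = 2*73 = 146)
U(-20) + g*(-90) = (-20)² + 146*(-90) = 400 - 13140 = -12740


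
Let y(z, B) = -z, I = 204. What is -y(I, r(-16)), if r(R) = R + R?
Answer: 204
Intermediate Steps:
r(R) = 2*R
-y(I, r(-16)) = -(-1)*204 = -1*(-204) = 204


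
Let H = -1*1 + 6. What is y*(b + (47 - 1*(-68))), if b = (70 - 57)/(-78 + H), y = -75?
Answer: -628650/73 ≈ -8611.6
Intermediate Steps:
H = 5 (H = -1 + 6 = 5)
b = -13/73 (b = (70 - 57)/(-78 + 5) = 13/(-73) = 13*(-1/73) = -13/73 ≈ -0.17808)
y*(b + (47 - 1*(-68))) = -75*(-13/73 + (47 - 1*(-68))) = -75*(-13/73 + (47 + 68)) = -75*(-13/73 + 115) = -75*8382/73 = -628650/73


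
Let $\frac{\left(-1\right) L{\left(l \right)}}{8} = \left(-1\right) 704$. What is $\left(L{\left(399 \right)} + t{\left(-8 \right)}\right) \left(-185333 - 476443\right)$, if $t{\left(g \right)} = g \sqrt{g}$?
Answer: $-3727122432 + 10588416 i \sqrt{2} \approx -3.7271 \cdot 10^{9} + 1.4974 \cdot 10^{7} i$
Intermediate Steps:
$t{\left(g \right)} = g^{\frac{3}{2}}$
$L{\left(l \right)} = 5632$ ($L{\left(l \right)} = - 8 \left(\left(-1\right) 704\right) = \left(-8\right) \left(-704\right) = 5632$)
$\left(L{\left(399 \right)} + t{\left(-8 \right)}\right) \left(-185333 - 476443\right) = \left(5632 + \left(-8\right)^{\frac{3}{2}}\right) \left(-185333 - 476443\right) = \left(5632 - 16 i \sqrt{2}\right) \left(-661776\right) = -3727122432 + 10588416 i \sqrt{2}$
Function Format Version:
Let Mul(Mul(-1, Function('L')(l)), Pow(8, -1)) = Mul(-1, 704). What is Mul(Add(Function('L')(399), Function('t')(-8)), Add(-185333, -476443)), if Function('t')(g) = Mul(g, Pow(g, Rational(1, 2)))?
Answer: Add(-3727122432, Mul(10588416, I, Pow(2, Rational(1, 2)))) ≈ Add(-3.7271e+9, Mul(1.4974e+7, I))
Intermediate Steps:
Function('t')(g) = Pow(g, Rational(3, 2))
Function('L')(l) = 5632 (Function('L')(l) = Mul(-8, Mul(-1, 704)) = Mul(-8, -704) = 5632)
Mul(Add(Function('L')(399), Function('t')(-8)), Add(-185333, -476443)) = Mul(Add(5632, Pow(-8, Rational(3, 2))), Add(-185333, -476443)) = Mul(Add(5632, Mul(-16, I, Pow(2, Rational(1, 2)))), -661776) = Add(-3727122432, Mul(10588416, I, Pow(2, Rational(1, 2))))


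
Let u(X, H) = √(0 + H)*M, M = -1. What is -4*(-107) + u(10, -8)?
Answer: 428 - 2*I*√2 ≈ 428.0 - 2.8284*I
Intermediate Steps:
u(X, H) = -√H (u(X, H) = √(0 + H)*(-1) = √H*(-1) = -√H)
-4*(-107) + u(10, -8) = -4*(-107) - √(-8) = 428 - 2*I*√2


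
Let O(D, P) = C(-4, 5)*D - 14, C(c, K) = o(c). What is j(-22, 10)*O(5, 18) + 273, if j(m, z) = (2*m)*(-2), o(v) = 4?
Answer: 801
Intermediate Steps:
C(c, K) = 4
j(m, z) = -4*m
O(D, P) = -14 + 4*D (O(D, P) = 4*D - 14 = -14 + 4*D)
j(-22, 10)*O(5, 18) + 273 = (-4*(-22))*(-14 + 4*5) + 273 = 88*(-14 + 20) + 273 = 88*6 + 273 = 528 + 273 = 801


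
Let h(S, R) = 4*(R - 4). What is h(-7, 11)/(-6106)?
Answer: -14/3053 ≈ -0.0045857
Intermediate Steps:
h(S, R) = -16 + 4*R (h(S, R) = 4*(-4 + R) = -16 + 4*R)
h(-7, 11)/(-6106) = (-16 + 4*11)/(-6106) = (-16 + 44)*(-1/6106) = 28*(-1/6106) = -14/3053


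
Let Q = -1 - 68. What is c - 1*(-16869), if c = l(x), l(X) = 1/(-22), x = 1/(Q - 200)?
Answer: 371117/22 ≈ 16869.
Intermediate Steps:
Q = -69
x = -1/269 (x = 1/(-69 - 200) = 1/(-269) = -1/269 ≈ -0.0037175)
l(X) = -1/22
c = -1/22 ≈ -0.045455
c - 1*(-16869) = -1/22 - 1*(-16869) = -1/22 + 16869 = 371117/22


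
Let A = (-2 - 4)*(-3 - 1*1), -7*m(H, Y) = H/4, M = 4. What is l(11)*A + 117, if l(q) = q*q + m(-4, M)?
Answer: 21171/7 ≈ 3024.4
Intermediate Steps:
m(H, Y) = -H/28 (m(H, Y) = -H/(7*4) = -H/28)
l(q) = 1/7 + q**2 (l(q) = q*q - 1/28*(-4) = q**2 + 1/7 = 1/7 + q**2)
A = 24 (A = -6*(-3 - 1) = -6*(-4) = 24)
l(11)*A + 117 = (1/7 + 11**2)*24 + 117 = (1/7 + 121)*24 + 117 = (848/7)*24 + 117 = 20352/7 + 117 = 21171/7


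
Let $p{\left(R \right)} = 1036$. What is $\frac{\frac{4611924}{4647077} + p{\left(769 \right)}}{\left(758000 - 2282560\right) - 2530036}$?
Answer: $- \frac{25632892}{100223509659} \approx -0.00025576$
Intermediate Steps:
$\frac{\frac{4611924}{4647077} + p{\left(769 \right)}}{\left(758000 - 2282560\right) - 2530036} = \frac{\frac{4611924}{4647077} + 1036}{\left(758000 - 2282560\right) - 2530036} = \frac{4611924 \cdot \frac{1}{4647077} + 1036}{-1524560 - 2530036} = \frac{\frac{4611924}{4647077} + 1036}{-4054596} = \frac{4818983696}{4647077} \left(- \frac{1}{4054596}\right) = - \frac{25632892}{100223509659}$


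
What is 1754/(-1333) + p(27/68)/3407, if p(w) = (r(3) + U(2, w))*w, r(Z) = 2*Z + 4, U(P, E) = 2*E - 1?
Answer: -13804244933/10500019672 ≈ -1.3147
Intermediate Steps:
U(P, E) = -1 + 2*E
r(Z) = 4 + 2*Z
p(w) = w*(9 + 2*w) (p(w) = ((4 + 2*3) + (-1 + 2*w))*w = ((4 + 6) + (-1 + 2*w))*w = (10 + (-1 + 2*w))*w = (9 + 2*w)*w = w*(9 + 2*w))
1754/(-1333) + p(27/68)/3407 = 1754/(-1333) + ((27/68)*(9 + 2*(27/68)))/3407 = 1754*(-1/1333) + ((27*(1/68))*(9 + 2*(27*(1/68))))*(1/3407) = -1754/1333 + (27*(9 + 2*(27/68))/68)*(1/3407) = -1754/1333 + (27*(9 + 27/34)/68)*(1/3407) = -1754/1333 + ((27/68)*(333/34))*(1/3407) = -1754/1333 + (8991/2312)*(1/3407) = -1754/1333 + 8991/7876984 = -13804244933/10500019672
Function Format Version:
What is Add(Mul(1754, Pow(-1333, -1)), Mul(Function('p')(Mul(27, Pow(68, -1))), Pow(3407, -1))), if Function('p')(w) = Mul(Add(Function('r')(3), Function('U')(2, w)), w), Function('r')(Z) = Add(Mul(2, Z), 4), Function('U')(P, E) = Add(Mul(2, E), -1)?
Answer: Rational(-13804244933, 10500019672) ≈ -1.3147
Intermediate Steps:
Function('U')(P, E) = Add(-1, Mul(2, E))
Function('r')(Z) = Add(4, Mul(2, Z))
Function('p')(w) = Mul(w, Add(9, Mul(2, w))) (Function('p')(w) = Mul(Add(Add(4, Mul(2, 3)), Add(-1, Mul(2, w))), w) = Mul(Add(Add(4, 6), Add(-1, Mul(2, w))), w) = Mul(Add(10, Add(-1, Mul(2, w))), w) = Mul(Add(9, Mul(2, w)), w) = Mul(w, Add(9, Mul(2, w))))
Add(Mul(1754, Pow(-1333, -1)), Mul(Function('p')(Mul(27, Pow(68, -1))), Pow(3407, -1))) = Add(Mul(1754, Pow(-1333, -1)), Mul(Mul(Mul(27, Pow(68, -1)), Add(9, Mul(2, Mul(27, Pow(68, -1))))), Pow(3407, -1))) = Add(Mul(1754, Rational(-1, 1333)), Mul(Mul(Mul(27, Rational(1, 68)), Add(9, Mul(2, Mul(27, Rational(1, 68))))), Rational(1, 3407))) = Add(Rational(-1754, 1333), Mul(Mul(Rational(27, 68), Add(9, Mul(2, Rational(27, 68)))), Rational(1, 3407))) = Add(Rational(-1754, 1333), Mul(Mul(Rational(27, 68), Add(9, Rational(27, 34))), Rational(1, 3407))) = Add(Rational(-1754, 1333), Mul(Mul(Rational(27, 68), Rational(333, 34)), Rational(1, 3407))) = Add(Rational(-1754, 1333), Mul(Rational(8991, 2312), Rational(1, 3407))) = Add(Rational(-1754, 1333), Rational(8991, 7876984)) = Rational(-13804244933, 10500019672)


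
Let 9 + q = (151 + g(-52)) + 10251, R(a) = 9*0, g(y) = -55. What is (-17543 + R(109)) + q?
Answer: -7205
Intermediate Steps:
R(a) = 0
q = 10338 (q = -9 + ((151 - 55) + 10251) = -9 + (96 + 10251) = -9 + 10347 = 10338)
(-17543 + R(109)) + q = (-17543 + 0) + 10338 = -17543 + 10338 = -7205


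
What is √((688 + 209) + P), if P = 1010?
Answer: √1907 ≈ 43.669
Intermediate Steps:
√((688 + 209) + P) = √((688 + 209) + 1010) = √(897 + 1010) = √1907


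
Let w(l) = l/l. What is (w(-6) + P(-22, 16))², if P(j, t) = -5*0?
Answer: 1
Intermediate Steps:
P(j, t) = 0
w(l) = 1
(w(-6) + P(-22, 16))² = (1 + 0)² = 1² = 1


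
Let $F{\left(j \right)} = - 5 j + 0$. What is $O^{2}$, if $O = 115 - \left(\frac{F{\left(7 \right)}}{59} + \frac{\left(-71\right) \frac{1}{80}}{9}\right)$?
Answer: $\frac{24153185038921}{1804550400} \approx 13385.0$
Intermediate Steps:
$F{\left(j \right)} = - 5 j$
$O = \frac{4914589}{42480}$ ($O = 115 - \left(\frac{\left(-5\right) 7}{59} + \frac{\left(-71\right) \frac{1}{80}}{9}\right) = 115 - \left(\left(-35\right) \frac{1}{59} + \left(-71\right) \frac{1}{80} \cdot \frac{1}{9}\right) = 115 - \left(- \frac{35}{59} - \frac{71}{720}\right) = 115 - - \frac{29389}{42480} = 115 + \frac{29389}{42480} = \frac{4914589}{42480} \approx 115.69$)
$O^{2} = \left(\frac{4914589}{42480}\right)^{2} = \frac{24153185038921}{1804550400}$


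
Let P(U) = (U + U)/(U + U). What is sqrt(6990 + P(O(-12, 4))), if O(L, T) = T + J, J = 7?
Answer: sqrt(6991) ≈ 83.612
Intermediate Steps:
O(L, T) = 7 + T (O(L, T) = T + 7 = 7 + T)
P(U) = 1 (P(U) = (2*U)/((2*U)) = (2*U)*(1/(2*U)) = 1)
sqrt(6990 + P(O(-12, 4))) = sqrt(6990 + 1) = sqrt(6991)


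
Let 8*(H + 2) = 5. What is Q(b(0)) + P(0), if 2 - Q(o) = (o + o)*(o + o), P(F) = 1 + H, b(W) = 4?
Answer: -499/8 ≈ -62.375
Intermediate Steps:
H = -11/8 (H = -2 + (⅛)*5 = -2 + 5/8 = -11/8 ≈ -1.3750)
P(F) = -3/8 (P(F) = 1 - 11/8 = -3/8)
Q(o) = 2 - 4*o² (Q(o) = 2 - (o + o)*(o + o) = 2 - 2*o*2*o = 2 - 4*o²)
Q(b(0)) + P(0) = (2 - 4*4²) - 3/8 = (2 - 4*16) - 3/8 = (2 - 64) - 3/8 = -62 - 3/8 = -499/8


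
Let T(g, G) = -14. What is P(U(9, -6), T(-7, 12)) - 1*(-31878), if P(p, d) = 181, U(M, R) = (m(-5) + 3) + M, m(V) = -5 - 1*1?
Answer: 32059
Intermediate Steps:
m(V) = -6 (m(V) = -5 - 1 = -6)
U(M, R) = -3 + M (U(M, R) = (-6 + 3) + M = -3 + M)
P(U(9, -6), T(-7, 12)) - 1*(-31878) = 181 - 1*(-31878) = 181 + 31878 = 32059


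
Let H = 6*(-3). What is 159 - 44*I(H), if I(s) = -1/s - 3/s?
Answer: 1343/9 ≈ 149.22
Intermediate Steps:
H = -18
I(s) = -4/s
159 - 44*I(H) = 159 - (-176)/(-18) = 159 - (-176)*(-1)/18 = 159 - 44*2/9 = 159 - 88/9 = 1343/9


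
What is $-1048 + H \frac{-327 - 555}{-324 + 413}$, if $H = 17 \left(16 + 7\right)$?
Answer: $- \frac{438134}{89} \approx -4922.9$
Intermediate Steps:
$H = 391$ ($H = 17 \cdot 23 = 391$)
$-1048 + H \frac{-327 - 555}{-324 + 413} = -1048 + 391 \frac{-327 - 555}{-324 + 413} = -1048 + 391 \left(- \frac{882}{89}\right) = -1048 - \frac{344862}{89} = - \frac{438134}{89}$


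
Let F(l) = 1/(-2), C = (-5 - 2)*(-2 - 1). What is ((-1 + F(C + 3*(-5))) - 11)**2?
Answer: 625/4 ≈ 156.25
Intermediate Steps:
C = 21 (C = -7*(-3) = 21)
F(l) = -1/2
((-1 + F(C + 3*(-5))) - 11)**2 = ((-1 - 1/2) - 11)**2 = (-3/2 - 11)**2 = (-25/2)**2 = 625/4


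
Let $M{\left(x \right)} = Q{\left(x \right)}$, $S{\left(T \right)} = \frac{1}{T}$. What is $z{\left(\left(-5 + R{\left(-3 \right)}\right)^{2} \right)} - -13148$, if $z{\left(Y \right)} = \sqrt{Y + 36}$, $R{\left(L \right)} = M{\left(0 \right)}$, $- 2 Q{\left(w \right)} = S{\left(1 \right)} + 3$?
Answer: $13148 + \sqrt{85} \approx 13157.0$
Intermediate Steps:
$Q{\left(w \right)} = -2$ ($Q{\left(w \right)} = - \frac{1^{-1} + 3}{2} = - \frac{1 + 3}{2} = \left(- \frac{1}{2}\right) 4 = -2$)
$M{\left(x \right)} = -2$
$R{\left(L \right)} = -2$
$z{\left(Y \right)} = \sqrt{36 + Y}$
$z{\left(\left(-5 + R{\left(-3 \right)}\right)^{2} \right)} - -13148 = \sqrt{36 + \left(-5 - 2\right)^{2}} - -13148 = \sqrt{36 + \left(-7\right)^{2}} + 13148 = \sqrt{36 + 49} + 13148 = \sqrt{85} + 13148 = 13148 + \sqrt{85}$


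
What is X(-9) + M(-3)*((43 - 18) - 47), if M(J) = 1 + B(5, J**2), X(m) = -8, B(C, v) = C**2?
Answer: -580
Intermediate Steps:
M(J) = 26 (M(J) = 1 + 5**2 = 1 + 25 = 26)
X(-9) + M(-3)*((43 - 18) - 47) = -8 + 26*((43 - 18) - 47) = -8 + 26*(25 - 47) = -8 + 26*(-22) = -8 - 572 = -580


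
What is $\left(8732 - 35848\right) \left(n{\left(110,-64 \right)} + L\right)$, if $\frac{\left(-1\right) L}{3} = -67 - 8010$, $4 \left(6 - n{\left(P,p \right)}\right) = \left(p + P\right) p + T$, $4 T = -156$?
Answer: $-677432249$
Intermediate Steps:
$T = -39$ ($T = \frac{1}{4} \left(-156\right) = -39$)
$n{\left(P,p \right)} = \frac{63}{4} - \frac{p \left(P + p\right)}{4}$ ($n{\left(P,p \right)} = 6 - \frac{\left(p + P\right) p - 39}{4} = 6 - \frac{\left(P + p\right) p - 39}{4} = 6 - \frac{p \left(P + p\right) - 39}{4} = 6 - \frac{-39 + p \left(P + p\right)}{4} = 6 - \left(- \frac{39}{4} + \frac{p \left(P + p\right)}{4}\right) = \frac{63}{4} - \frac{p \left(P + p\right)}{4}$)
$L = 24231$ ($L = - 3 \left(-67 - 8010\right) = \left(-3\right) \left(-8077\right) = 24231$)
$\left(8732 - 35848\right) \left(n{\left(110,-64 \right)} + L\right) = \left(8732 - 35848\right) \left(\left(\frac{63}{4} - \frac{\left(-64\right)^{2}}{4} - \frac{55}{2} \left(-64\right)\right) + 24231\right) = - 27116 \left(\left(\frac{63}{4} - 1024 + 1760\right) + 24231\right) = - 27116 \left(\frac{3007}{4} + 24231\right) = \left(-27116\right) \frac{99931}{4} = -677432249$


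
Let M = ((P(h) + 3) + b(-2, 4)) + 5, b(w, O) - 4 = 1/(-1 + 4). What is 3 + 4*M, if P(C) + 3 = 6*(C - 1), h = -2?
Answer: -95/3 ≈ -31.667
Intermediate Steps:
b(w, O) = 13/3 (b(w, O) = 4 + 1/(-1 + 4) = 4 + 1/3 = 13/3)
P(C) = -9 + 6*C (P(C) = -3 + 6*(C - 1) = -3 + 6*(-1 + C) = -3 + (-6 + 6*C) = -9 + 6*C)
M = -26/3 (M = (((-9 + 6*(-2)) + 3) + 13/3) + 5 = (((-9 - 12) + 3) + 13/3) + 5 = ((-21 + 3) + 13/3) + 5 = (-18 + 13/3) + 5 = -41/3 + 5 = -26/3 ≈ -8.6667)
3 + 4*M = 3 + 4*(-26/3) = 3 - 104/3 = -95/3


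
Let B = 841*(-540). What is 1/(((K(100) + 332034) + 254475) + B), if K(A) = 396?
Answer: 1/132765 ≈ 7.5321e-6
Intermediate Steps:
B = -454140
1/(((K(100) + 332034) + 254475) + B) = 1/(((396 + 332034) + 254475) - 454140) = 1/((332430 + 254475) - 454140) = 1/(586905 - 454140) = 1/132765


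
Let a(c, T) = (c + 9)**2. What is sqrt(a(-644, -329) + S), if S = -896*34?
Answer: sqrt(372761) ≈ 610.54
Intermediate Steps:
S = -30464
a(c, T) = (9 + c)**2
sqrt(a(-644, -329) + S) = sqrt((9 - 644)**2 - 30464) = sqrt((-635)**2 - 30464) = sqrt(403225 - 30464) = sqrt(372761)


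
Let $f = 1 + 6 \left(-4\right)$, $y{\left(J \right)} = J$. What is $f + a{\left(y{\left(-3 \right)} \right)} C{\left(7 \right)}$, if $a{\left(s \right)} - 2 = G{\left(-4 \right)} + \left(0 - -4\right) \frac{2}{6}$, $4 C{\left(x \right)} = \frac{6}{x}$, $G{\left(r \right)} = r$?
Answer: $- \frac{162}{7} \approx -23.143$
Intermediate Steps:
$C{\left(x \right)} = \frac{3}{2 x}$ ($C{\left(x \right)} = \frac{6 \frac{1}{x}}{4} = \frac{3}{2 x}$)
$f = -23$ ($f = 1 - 24 = -23$)
$a{\left(s \right)} = - \frac{2}{3}$ ($a{\left(s \right)} = 2 - \left(4 - \left(0 - -4\right) \frac{2}{6}\right) = 2 - \left(4 - \left(0 + 4\right) 2 \cdot \frac{1}{6}\right) = 2 + \left(-4 + 4 \cdot \frac{1}{3}\right) = 2 + \left(-4 + \frac{4}{3}\right) = 2 - \frac{8}{3} = - \frac{2}{3}$)
$f + a{\left(y{\left(-3 \right)} \right)} C{\left(7 \right)} = -23 - \frac{2 \frac{3}{2 \cdot 7}}{3} = -23 - \frac{2 \cdot \frac{3}{2} \cdot \frac{1}{7}}{3} = -23 - \frac{1}{7} = - \frac{162}{7}$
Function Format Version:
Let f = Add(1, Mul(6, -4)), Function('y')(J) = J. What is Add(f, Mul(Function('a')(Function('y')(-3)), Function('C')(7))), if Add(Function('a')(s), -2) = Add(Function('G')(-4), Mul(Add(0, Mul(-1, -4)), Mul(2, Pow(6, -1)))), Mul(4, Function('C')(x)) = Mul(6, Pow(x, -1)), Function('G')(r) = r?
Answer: Rational(-162, 7) ≈ -23.143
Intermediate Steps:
Function('C')(x) = Mul(Rational(3, 2), Pow(x, -1)) (Function('C')(x) = Mul(Rational(1, 4), Mul(6, Pow(x, -1))) = Mul(Rational(3, 2), Pow(x, -1)))
f = -23 (f = Add(1, -24) = -23)
Function('a')(s) = Rational(-2, 3) (Function('a')(s) = Add(2, Add(-4, Mul(Add(0, Mul(-1, -4)), Mul(2, Pow(6, -1))))) = Add(2, Add(-4, Mul(Add(0, 4), Mul(2, Rational(1, 6))))) = Add(2, Add(-4, Mul(4, Rational(1, 3)))) = Add(2, Add(-4, Rational(4, 3))) = Add(2, Rational(-8, 3)) = Rational(-2, 3))
Add(f, Mul(Function('a')(Function('y')(-3)), Function('C')(7))) = Add(-23, Mul(Rational(-2, 3), Mul(Rational(3, 2), Pow(7, -1)))) = Add(-23, Mul(Rational(-2, 3), Mul(Rational(3, 2), Rational(1, 7)))) = Add(-23, Mul(Rational(-2, 3), Rational(3, 14))) = Add(-23, Rational(-1, 7)) = Rational(-162, 7)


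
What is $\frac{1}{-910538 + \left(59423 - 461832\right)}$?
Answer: $- \frac{1}{1312947} \approx -7.6165 \cdot 10^{-7}$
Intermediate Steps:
$\frac{1}{-910538 + \left(59423 - 461832\right)} = \frac{1}{-910538 - 402409} = \frac{1}{-1312947} = - \frac{1}{1312947}$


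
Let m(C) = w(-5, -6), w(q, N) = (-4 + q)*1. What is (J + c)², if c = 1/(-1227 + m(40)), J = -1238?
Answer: 2341417168561/1527696 ≈ 1.5326e+6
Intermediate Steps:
w(q, N) = -4 + q
m(C) = -9 (m(C) = -4 - 5 = -9)
c = -1/1236 (c = 1/(-1227 - 9) = 1/(-1236) = -1/1236 ≈ -0.00080906)
(J + c)² = (-1238 - 1/1236)² = (-1530169/1236)² = 2341417168561/1527696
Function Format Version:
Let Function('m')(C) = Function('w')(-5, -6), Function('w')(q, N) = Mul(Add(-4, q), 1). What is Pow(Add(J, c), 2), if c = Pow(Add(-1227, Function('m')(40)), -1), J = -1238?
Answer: Rational(2341417168561, 1527696) ≈ 1.5326e+6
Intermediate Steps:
Function('w')(q, N) = Add(-4, q)
Function('m')(C) = -9 (Function('m')(C) = Add(-4, -5) = -9)
c = Rational(-1, 1236) (c = Pow(Add(-1227, -9), -1) = Pow(-1236, -1) = Rational(-1, 1236) ≈ -0.00080906)
Pow(Add(J, c), 2) = Pow(Add(-1238, Rational(-1, 1236)), 2) = Pow(Rational(-1530169, 1236), 2) = Rational(2341417168561, 1527696)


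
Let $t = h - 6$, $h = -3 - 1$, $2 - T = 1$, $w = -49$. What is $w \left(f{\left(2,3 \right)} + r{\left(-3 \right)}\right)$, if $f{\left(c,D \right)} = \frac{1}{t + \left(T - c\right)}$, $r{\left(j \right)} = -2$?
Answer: $\frac{1127}{11} \approx 102.45$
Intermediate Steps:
$T = 1$ ($T = 2 - 1 = 1$)
$h = -4$
$t = -10$ ($t = -4 - 6 = -10$)
$f{\left(c,D \right)} = \frac{1}{-9 - c}$ ($f{\left(c,D \right)} = \frac{1}{-10 - \left(-1 + c\right)} = \frac{1}{-9 - c}$)
$w \left(f{\left(2,3 \right)} + r{\left(-3 \right)}\right) = - 49 \left(- \frac{1}{9 + 2} - 2\right) = - 49 \left(- \frac{1}{11} - 2\right) = \left(-49\right) \left(- \frac{23}{11}\right) = \frac{1127}{11}$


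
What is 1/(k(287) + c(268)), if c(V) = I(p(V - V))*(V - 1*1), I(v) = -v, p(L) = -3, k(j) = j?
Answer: 1/1088 ≈ 0.00091912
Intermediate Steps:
c(V) = -3 + 3*V (c(V) = (-1*(-3))*(V - 1*1) = 3*(V - 1) = 3*(-1 + V) = -3 + 3*V)
1/(k(287) + c(268)) = 1/(287 + (-3 + 3*268)) = 1/(287 + (-3 + 804)) = 1/(287 + 801) = 1/1088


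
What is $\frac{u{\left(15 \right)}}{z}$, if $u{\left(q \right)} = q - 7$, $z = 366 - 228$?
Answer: $\frac{4}{69} \approx 0.057971$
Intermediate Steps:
$z = 138$ ($z = 366 - 228 = 138$)
$u{\left(q \right)} = -7 + q$ ($u{\left(q \right)} = q - 7 = -7 + q$)
$\frac{u{\left(15 \right)}}{z} = \frac{-7 + 15}{138} = 8 \cdot \frac{1}{138} = \frac{4}{69}$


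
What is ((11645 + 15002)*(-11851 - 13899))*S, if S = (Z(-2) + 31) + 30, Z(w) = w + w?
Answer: -39111134250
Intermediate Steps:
Z(w) = 2*w
S = 57 (S = (2*(-2) + 31) + 30 = (-4 + 31) + 30 = 27 + 30 = 57)
((11645 + 15002)*(-11851 - 13899))*S = ((11645 + 15002)*(-11851 - 13899))*57 = (26647*(-25750))*57 = -686160250*57 = -39111134250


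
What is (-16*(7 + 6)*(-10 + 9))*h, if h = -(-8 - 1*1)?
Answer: 1872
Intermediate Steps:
h = 9 (h = -(-8 - 1) = -1*(-9) = 9)
(-16*(7 + 6)*(-10 + 9))*h = -16*(7 + 6)*(-10 + 9)*9 = -208*(-1)*9 = -16*(-13)*9 = 208*9 = 1872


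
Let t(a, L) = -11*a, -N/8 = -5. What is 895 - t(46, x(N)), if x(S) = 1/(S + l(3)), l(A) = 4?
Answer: 1401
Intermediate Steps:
N = 40 (N = -8*(-5) = 40)
x(S) = 1/(4 + S) (x(S) = 1/(S + 4) = 1/(4 + S))
895 - t(46, x(N)) = 895 - (-11)*46 = 895 - 1*(-506) = 895 + 506 = 1401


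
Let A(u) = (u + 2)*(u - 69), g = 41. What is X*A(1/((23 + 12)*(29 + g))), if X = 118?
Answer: -48882039791/3001250 ≈ -16287.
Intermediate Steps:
A(u) = (-69 + u)*(2 + u) (A(u) = (2 + u)*(-69 + u) = (-69 + u)*(2 + u))
X*A(1/((23 + 12)*(29 + g))) = 118*(-138 + (1/((23 + 12)*(29 + 41)))² - 67*1/((23 + 12)*(29 + 41))) = 118*(-138 + (1/(35*70))² - 67/(35*70)) = 118*(-138 + (1/2450)² - 67/2450) = 118*(-138 + (1/2450)² - 67*1/2450) = 118*(-138 + 1/6002500 - 67/2450) = 118*(-828509149/6002500) = -48882039791/3001250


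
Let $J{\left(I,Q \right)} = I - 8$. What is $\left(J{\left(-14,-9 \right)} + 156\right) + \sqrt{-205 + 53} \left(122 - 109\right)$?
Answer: $134 + 26 i \sqrt{38} \approx 134.0 + 160.27 i$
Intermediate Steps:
$J{\left(I,Q \right)} = -8 + I$ ($J{\left(I,Q \right)} = I - 8 = -8 + I$)
$\left(J{\left(-14,-9 \right)} + 156\right) + \sqrt{-205 + 53} \left(122 - 109\right) = \left(\left(-8 - 14\right) + 156\right) + \sqrt{-205 + 53} \left(122 - 109\right) = \left(-22 + 156\right) + \sqrt{-152} \left(122 - 109\right) = 134 + 2 i \sqrt{38} \cdot 13 = 134 + 26 i \sqrt{38}$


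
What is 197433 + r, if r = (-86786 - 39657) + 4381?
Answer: 75371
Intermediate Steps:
r = -122062 (r = -126443 + 4381 = -122062)
197433 + r = 197433 - 122062 = 75371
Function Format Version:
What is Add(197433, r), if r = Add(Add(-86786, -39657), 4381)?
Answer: 75371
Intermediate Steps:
r = -122062 (r = Add(-126443, 4381) = -122062)
Add(197433, r) = Add(197433, -122062) = 75371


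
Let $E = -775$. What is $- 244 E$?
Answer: $189100$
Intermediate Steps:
$- 244 E = \left(-244\right) \left(-775\right) = 189100$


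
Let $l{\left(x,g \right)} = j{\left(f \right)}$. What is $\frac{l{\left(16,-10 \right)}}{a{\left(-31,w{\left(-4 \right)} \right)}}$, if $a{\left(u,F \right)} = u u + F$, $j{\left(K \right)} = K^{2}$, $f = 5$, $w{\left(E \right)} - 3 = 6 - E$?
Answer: $\frac{25}{974} \approx 0.025667$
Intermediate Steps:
$w{\left(E \right)} = 9 - E$ ($w{\left(E \right)} = 3 - \left(-6 + E\right) = 9 - E$)
$l{\left(x,g \right)} = 25$ ($l{\left(x,g \right)} = 5^{2} = 25$)
$a{\left(u,F \right)} = F + u^{2}$ ($a{\left(u,F \right)} = u^{2} + F = F + u^{2}$)
$\frac{l{\left(16,-10 \right)}}{a{\left(-31,w{\left(-4 \right)} \right)}} = \frac{25}{\left(9 - -4\right) + \left(-31\right)^{2}} = \frac{25}{\left(9 + 4\right) + 961} = \frac{25}{13 + 961} = \frac{25}{974}$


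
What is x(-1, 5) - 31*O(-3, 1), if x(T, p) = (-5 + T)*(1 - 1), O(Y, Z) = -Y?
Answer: -93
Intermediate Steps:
x(T, p) = 0 (x(T, p) = (-5 + T)*0 = 0)
x(-1, 5) - 31*O(-3, 1) = 0 - (-31)*(-3) = 0 - 31*3 = 0 - 93 = -93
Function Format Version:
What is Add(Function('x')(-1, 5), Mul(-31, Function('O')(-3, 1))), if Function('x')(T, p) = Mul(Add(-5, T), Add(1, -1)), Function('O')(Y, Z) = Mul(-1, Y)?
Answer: -93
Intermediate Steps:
Function('x')(T, p) = 0 (Function('x')(T, p) = Mul(Add(-5, T), 0) = 0)
Add(Function('x')(-1, 5), Mul(-31, Function('O')(-3, 1))) = Add(0, Mul(-31, Mul(-1, -3))) = Add(0, Mul(-31, 3)) = Add(0, -93) = -93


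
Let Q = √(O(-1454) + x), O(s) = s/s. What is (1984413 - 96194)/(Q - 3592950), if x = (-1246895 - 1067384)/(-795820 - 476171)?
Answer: -862953859360749555/1642050031796909123 - 13217533*√93095982930/16420500317969091230 ≈ -0.52553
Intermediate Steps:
O(s) = 1
x = 2314279/1271991 (x = -2314279/(-1271991) = -2314279*(-1/1271991) = 2314279/1271991 ≈ 1.8194)
Q = √93095982930/181713 (Q = √(1 + 2314279/1271991) = √(3586270/1271991) = √93095982930/181713 ≈ 1.6791)
(1984413 - 96194)/(Q - 3592950) = (1984413 - 96194)/(√93095982930/181713 - 3592950) = 1888219/(-3592950 + √93095982930/181713)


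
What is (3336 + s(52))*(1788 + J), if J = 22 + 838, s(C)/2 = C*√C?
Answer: 8833728 + 550784*√13 ≈ 1.0820e+7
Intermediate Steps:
s(C) = 2*C^(3/2) (s(C) = 2*(C*√C) = 2*C^(3/2))
J = 860
(3336 + s(52))*(1788 + J) = (3336 + 2*52^(3/2))*(1788 + 860) = (3336 + 2*(104*√13))*2648 = (3336 + 208*√13)*2648 = 8833728 + 550784*√13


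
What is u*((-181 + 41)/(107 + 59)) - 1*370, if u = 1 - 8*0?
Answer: -30780/83 ≈ -370.84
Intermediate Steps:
u = 1 (u = 1 + 0 = 1)
u*((-181 + 41)/(107 + 59)) - 1*370 = 1*((-181 + 41)/(107 + 59)) - 1*370 = 1*(-140/166) - 370 = 1*(-140*1/166) - 370 = 1*(-70/83) - 370 = -70/83 - 370 = -30780/83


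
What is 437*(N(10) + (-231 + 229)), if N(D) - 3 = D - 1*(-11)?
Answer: 9614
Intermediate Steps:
N(D) = 14 + D (N(D) = 3 + (D - 1*(-11)) = 3 + (D + 11) = 3 + (11 + D) = 14 + D)
437*(N(10) + (-231 + 229)) = 437*((14 + 10) + (-231 + 229)) = 437*(24 - 2) = 437*22 = 9614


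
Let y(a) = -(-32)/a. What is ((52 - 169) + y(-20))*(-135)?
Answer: 16011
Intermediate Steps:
y(a) = 32/a
((52 - 169) + y(-20))*(-135) = ((52 - 169) + 32/(-20))*(-135) = (-117 + 32*(-1/20))*(-135) = (-117 - 8/5)*(-135) = -593/5*(-135) = 16011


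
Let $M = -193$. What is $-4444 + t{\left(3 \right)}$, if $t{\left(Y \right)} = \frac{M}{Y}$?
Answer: $- \frac{13525}{3} \approx -4508.3$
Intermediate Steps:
$t{\left(Y \right)} = - \frac{193}{Y}$
$-4444 + t{\left(3 \right)} = -4444 - \frac{193}{3} = - \frac{13525}{3}$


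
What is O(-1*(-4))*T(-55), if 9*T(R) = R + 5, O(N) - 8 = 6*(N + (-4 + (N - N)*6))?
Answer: -400/9 ≈ -44.444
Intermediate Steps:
O(N) = -16 + 6*N (O(N) = 8 + 6*(N + (-4 + (N - N)*6)) = 8 + 6*(N + (-4 + 0*6)) = 8 + 6*(N + (-4 + 0)) = 8 + 6*(N - 4) = 8 + 6*(-4 + N) = 8 + (-24 + 6*N) = -16 + 6*N)
T(R) = 5/9 + R/9 (T(R) = (R + 5)/9 = (5 + R)/9 = 5/9 + R/9)
O(-1*(-4))*T(-55) = (-16 + 6*(-1*(-4)))*(5/9 + (1/9)*(-55)) = (-16 + 6*4)*(5/9 - 55/9) = (-16 + 24)*(-50/9) = 8*(-50/9) = -400/9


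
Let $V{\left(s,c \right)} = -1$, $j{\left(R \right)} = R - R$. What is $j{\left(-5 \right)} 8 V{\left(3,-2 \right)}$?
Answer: $0$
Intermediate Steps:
$j{\left(R \right)} = 0$
$j{\left(-5 \right)} 8 V{\left(3,-2 \right)} = 0 \cdot 8 \left(-1\right) = 0 \left(-1\right) = 0$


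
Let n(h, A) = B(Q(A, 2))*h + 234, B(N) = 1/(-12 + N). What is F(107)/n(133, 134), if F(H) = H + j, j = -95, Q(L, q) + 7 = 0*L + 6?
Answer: 156/2909 ≈ 0.053627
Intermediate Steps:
Q(L, q) = -1 (Q(L, q) = -7 + (0*L + 6) = -7 + (0 + 6) = -7 + 6 = -1)
F(H) = -95 + H (F(H) = H - 95 = -95 + H)
n(h, A) = 234 - h/13 (n(h, A) = h/(-12 - 1) + 234 = h/(-13) + 234 = -h/13 + 234 = 234 - h/13)
F(107)/n(133, 134) = (-95 + 107)/(234 - 1/13*133) = 12/(234 - 133/13) = 12/(2909/13) = 12*(13/2909) = 156/2909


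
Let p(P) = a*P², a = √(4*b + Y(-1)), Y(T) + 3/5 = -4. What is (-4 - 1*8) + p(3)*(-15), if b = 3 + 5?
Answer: -12 - 27*√685 ≈ -718.66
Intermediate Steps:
Y(T) = -23/5 (Y(T) = -⅗ - 4 = -23/5)
b = 8
a = √685/5 (a = √(4*8 - 23/5) = √(32 - 23/5) = √(137/5) = √685/5 ≈ 5.2345)
p(P) = √685*P²/5 (p(P) = (√685/5)*P² = √685*P²/5)
(-4 - 1*8) + p(3)*(-15) = (-4 - 1*8) + ((⅕)*√685*3²)*(-15) = (-4 - 8) + ((⅕)*√685*9)*(-15) = -12 + (9*√685/5)*(-15) = -12 - 27*√685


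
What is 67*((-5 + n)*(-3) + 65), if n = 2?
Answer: 4958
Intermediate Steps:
67*((-5 + n)*(-3) + 65) = 67*((-5 + 2)*(-3) + 65) = 67*(-3*(-3) + 65) = 67*(9 + 65) = 67*74 = 4958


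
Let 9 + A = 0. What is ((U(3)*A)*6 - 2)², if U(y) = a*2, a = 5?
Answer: 293764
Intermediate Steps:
A = -9 (A = -9 + 0 = -9)
U(y) = 10 (U(y) = 5*2 = 10)
((U(3)*A)*6 - 2)² = ((10*(-9))*6 - 2)² = (-90*6 - 2)² = (-540 - 2)² = (-542)² = 293764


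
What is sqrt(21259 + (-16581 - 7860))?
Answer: I*sqrt(3182) ≈ 56.409*I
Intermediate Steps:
sqrt(21259 + (-16581 - 7860)) = sqrt(21259 - 24441) = sqrt(-3182) = I*sqrt(3182)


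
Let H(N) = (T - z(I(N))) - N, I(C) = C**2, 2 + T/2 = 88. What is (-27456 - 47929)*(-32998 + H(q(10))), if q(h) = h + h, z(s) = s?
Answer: 2506249710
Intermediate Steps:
T = 172 (T = -4 + 2*88 = -4 + 176 = 172)
q(h) = 2*h
H(N) = 172 - N - N**2 (H(N) = (172 - N**2) - N = 172 - N - N**2)
(-27456 - 47929)*(-32998 + H(q(10))) = (-27456 - 47929)*(-32998 + (172 - 2*10 - (2*10)**2)) = -75385*(-32998 + (172 - 1*20 - 1*20**2)) = -75385*(-32998 + (172 - 20 - 1*400)) = -75385*(-32998 + (172 - 20 - 400)) = -75385*(-32998 - 248) = -75385*(-33246) = 2506249710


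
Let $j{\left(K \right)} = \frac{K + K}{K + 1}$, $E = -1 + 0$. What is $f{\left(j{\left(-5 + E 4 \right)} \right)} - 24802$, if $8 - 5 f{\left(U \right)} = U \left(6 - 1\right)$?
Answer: $- \frac{496053}{20} \approx -24803.0$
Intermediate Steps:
$E = -1$
$j{\left(K \right)} = \frac{2 K}{1 + K}$
$f{\left(U \right)} = \frac{8}{5} - U$ ($f{\left(U \right)} = \frac{8}{5} - \frac{U \left(6 - 1\right)}{5} = \frac{8}{5} - \frac{U 5}{5} = \frac{8}{5} - \frac{5 U}{5} = \frac{8}{5} - U$)
$f{\left(j{\left(-5 + E 4 \right)} \right)} - 24802 = \left(\frac{8}{5} - \frac{2 \left(-5 - 4\right)}{1 - 9}\right) - 24802 = \left(\frac{8}{5} - 2 \left(-9\right) \frac{1}{1 - 9}\right) - 24802 = \left(\frac{8}{5} - 2 \left(-9\right) \frac{1}{-8}\right) - 24802 = \left(\frac{8}{5} - 2 \left(-9\right) \left(- \frac{1}{8}\right)\right) - 24802 = \left(\frac{8}{5} - \frac{9}{4}\right) - 24802 = - \frac{13}{20} - 24802 = - \frac{496053}{20}$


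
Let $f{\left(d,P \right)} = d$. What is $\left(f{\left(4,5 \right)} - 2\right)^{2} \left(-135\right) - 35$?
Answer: $-575$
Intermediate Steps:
$\left(f{\left(4,5 \right)} - 2\right)^{2} \left(-135\right) - 35 = \left(4 - 2\right)^{2} \left(-135\right) - 35 = 2^{2} \left(-135\right) - 35 = 4 \left(-135\right) - 35 = -540 - 35 = -575$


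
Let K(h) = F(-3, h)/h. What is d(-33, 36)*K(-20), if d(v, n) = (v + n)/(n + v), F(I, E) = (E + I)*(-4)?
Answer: -23/5 ≈ -4.6000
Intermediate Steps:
F(I, E) = -4*E - 4*I
K(h) = (12 - 4*h)/h (K(h) = (-4*h - 4*(-3))/h = (-4*h + 12)/h = (12 - 4*h)/h)
d(v, n) = 1 (d(v, n) = (n + v)/(n + v) = 1)
d(-33, 36)*K(-20) = 1*(-4 + 12/(-20)) = 1*(-4 + 12*(-1/20)) = 1*(-4 - ⅗) = 1*(-23/5) = -23/5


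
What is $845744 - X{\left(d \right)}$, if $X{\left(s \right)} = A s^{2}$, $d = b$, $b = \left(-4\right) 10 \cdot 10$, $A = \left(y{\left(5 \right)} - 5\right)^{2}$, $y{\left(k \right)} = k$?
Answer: $845744$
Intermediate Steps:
$A = 0$ ($A = \left(5 - 5\right)^{2} = 0^{2} = 0$)
$b = -400$ ($b = \left(-40\right) 10 = -400$)
$d = -400$
$X{\left(s \right)} = 0$ ($X{\left(s \right)} = 0 s^{2} = 0$)
$845744 - X{\left(d \right)} = 845744 - 0 = 845744 + 0 = 845744$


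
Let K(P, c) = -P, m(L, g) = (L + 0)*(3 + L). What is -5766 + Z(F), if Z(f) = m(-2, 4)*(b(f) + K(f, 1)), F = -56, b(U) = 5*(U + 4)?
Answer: -5358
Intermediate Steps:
m(L, g) = L*(3 + L)
b(U) = 20 + 5*U (b(U) = 5*(4 + U) = 20 + 5*U)
Z(f) = -40 - 8*f (Z(f) = (-2*(3 - 2))*((20 + 5*f) - f) = (-2*1)*(20 + 4*f) = -2*(20 + 4*f) = -40 - 8*f)
-5766 + Z(F) = -5766 + (-40 - 8*(-56)) = -5766 + (-40 + 448) = -5766 + 408 = -5358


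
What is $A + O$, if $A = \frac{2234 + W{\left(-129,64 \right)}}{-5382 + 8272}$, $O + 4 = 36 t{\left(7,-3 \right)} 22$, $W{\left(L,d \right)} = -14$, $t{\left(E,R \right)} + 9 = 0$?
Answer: $- \frac{2060926}{289} \approx -7131.2$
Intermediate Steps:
$t{\left(E,R \right)} = -9$ ($t{\left(E,R \right)} = -9 + 0 = -9$)
$O = -7132$ ($O = -4 + 36 \left(-9\right) 22 = -4 - 7128 = -7132$)
$A = \frac{222}{289}$ ($A = \frac{2234 - 14}{-5382 + 8272} = \frac{2220}{2890} = 2220 \cdot \frac{1}{2890} = \frac{222}{289} \approx 0.76817$)
$A + O = \frac{222}{289} - 7132 = - \frac{2060926}{289}$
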